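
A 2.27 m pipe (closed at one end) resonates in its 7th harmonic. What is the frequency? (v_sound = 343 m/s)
fₙ = nv/(4L) = 264.4 Hz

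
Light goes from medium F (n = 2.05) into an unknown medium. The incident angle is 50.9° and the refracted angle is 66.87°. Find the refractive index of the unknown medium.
n₂ = n₁·sin θ₁ / sin θ₂ = 1.73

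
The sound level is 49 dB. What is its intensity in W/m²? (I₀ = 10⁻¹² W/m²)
I = I₀·10^(β/10) = 7.94 × 10⁻⁸ W/m²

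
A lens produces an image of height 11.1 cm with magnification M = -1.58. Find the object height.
ho = |hi|/|M| = 7.025 cm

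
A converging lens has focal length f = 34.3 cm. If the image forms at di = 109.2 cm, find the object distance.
1/do = 1/f − 1/di → do = 50.01 cm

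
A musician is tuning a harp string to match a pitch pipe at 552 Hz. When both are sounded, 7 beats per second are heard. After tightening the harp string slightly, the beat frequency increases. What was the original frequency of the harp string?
559 Hz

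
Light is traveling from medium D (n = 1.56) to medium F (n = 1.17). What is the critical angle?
θc = arcsin(n₂/n₁) = 48.59°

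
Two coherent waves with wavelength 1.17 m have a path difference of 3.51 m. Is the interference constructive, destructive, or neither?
constructive — path difference = 3λ, a whole number of wavelengths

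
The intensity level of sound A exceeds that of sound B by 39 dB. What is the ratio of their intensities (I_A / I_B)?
I_A/I_B = 10^(Δβ/10) = 7943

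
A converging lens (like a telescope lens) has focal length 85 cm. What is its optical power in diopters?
P = 1/f = 1.176 D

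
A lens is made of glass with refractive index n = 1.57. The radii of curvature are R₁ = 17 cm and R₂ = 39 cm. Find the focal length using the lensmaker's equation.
1/f = (n − 1)(1/R₁ − 1/R₂) → f = 52.87 cm (converging lens)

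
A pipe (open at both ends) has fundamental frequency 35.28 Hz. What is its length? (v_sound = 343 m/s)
L = v/(2f₁) = 4.861 m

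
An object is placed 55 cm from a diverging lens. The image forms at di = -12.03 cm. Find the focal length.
1/f = 1/do + 1/di → f = -15.4 cm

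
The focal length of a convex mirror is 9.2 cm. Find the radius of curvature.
R = 2|f| = 18.4 cm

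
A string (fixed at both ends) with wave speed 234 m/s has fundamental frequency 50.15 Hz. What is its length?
L = v/(2f₁) = 2.333 m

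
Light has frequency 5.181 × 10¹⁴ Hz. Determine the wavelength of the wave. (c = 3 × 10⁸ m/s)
λ = c/f = 579 nm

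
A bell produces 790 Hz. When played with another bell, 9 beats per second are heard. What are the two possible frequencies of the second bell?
f₂ = 790 ± 9 Hz → 799 Hz or 781 Hz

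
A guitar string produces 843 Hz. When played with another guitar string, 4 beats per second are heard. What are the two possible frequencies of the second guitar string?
f₂ = 843 ± 4 Hz → 847 Hz or 839 Hz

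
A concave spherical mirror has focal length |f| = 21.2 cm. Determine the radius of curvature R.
R = 2|f| = 42.4 cm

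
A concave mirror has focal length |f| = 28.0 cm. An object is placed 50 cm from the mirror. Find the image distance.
f = +28.0 cm (concave); 1/di = 1/f − 1/do → di = 63.64 cm (real image, in front of mirror)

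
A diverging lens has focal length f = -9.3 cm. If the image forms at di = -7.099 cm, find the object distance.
1/do = 1/f − 1/di → do = 30 cm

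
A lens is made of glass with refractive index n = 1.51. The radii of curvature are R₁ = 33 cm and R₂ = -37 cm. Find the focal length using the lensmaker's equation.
1/f = (n − 1)(1/R₁ − 1/R₂) → f = 34.2 cm (converging lens)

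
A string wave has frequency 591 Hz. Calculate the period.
T = 1/f = 0.001692 s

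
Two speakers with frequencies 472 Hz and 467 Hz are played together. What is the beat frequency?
5 Hz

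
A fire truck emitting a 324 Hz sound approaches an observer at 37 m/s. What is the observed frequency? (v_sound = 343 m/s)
f_obs = f·v/(v − v_s) = 363.2 Hz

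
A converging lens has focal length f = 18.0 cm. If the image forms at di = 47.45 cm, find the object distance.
1/do = 1/f − 1/di → do = 29 cm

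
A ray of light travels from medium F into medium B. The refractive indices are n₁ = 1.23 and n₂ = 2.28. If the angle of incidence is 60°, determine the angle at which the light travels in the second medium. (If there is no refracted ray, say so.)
sin θ₂ = (n₁/n₂)·sin θ₁ = 0.4672 → θ₂ = 27.85°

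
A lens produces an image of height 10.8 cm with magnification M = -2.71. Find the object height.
ho = |hi|/|M| = 3.985 cm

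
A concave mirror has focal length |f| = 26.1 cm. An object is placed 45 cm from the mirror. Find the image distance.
f = +26.1 cm (concave); 1/di = 1/f − 1/do → di = 62.14 cm (real image, in front of mirror)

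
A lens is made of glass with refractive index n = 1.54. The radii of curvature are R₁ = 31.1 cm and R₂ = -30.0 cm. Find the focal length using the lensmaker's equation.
1/f = (n − 1)(1/R₁ − 1/R₂) → f = 28.28 cm (converging lens)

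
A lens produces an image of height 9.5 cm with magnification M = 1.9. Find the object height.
ho = |hi|/|M| = 5 cm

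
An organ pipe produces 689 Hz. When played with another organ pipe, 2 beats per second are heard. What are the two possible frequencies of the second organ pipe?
f₂ = 689 ± 2 Hz → 691 Hz or 687 Hz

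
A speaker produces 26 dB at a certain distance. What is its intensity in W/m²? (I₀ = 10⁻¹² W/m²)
I = I₀·10^(β/10) = 3.98 × 10⁻¹⁰ W/m²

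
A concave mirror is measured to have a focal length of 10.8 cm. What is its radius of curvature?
R = 2|f| = 21.6 cm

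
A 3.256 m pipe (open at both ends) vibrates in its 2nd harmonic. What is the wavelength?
λₙ = 2L/n = 3.256 m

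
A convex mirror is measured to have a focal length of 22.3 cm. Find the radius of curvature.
R = 2|f| = 44.6 cm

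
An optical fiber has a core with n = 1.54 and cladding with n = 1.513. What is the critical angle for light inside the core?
θc = arcsin(n_cladding/n_core) = 79.26°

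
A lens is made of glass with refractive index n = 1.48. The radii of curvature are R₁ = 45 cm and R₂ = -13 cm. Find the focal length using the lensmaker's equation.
1/f = (n − 1)(1/R₁ − 1/R₂) → f = 21.01 cm (converging lens)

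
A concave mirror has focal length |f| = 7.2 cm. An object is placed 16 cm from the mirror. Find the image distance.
f = +7.2 cm (concave); 1/di = 1/f − 1/do → di = 13.09 cm (real image, in front of mirror)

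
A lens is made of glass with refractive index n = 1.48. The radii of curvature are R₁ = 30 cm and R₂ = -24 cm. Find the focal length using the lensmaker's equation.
1/f = (n − 1)(1/R₁ − 1/R₂) → f = 27.78 cm (converging lens)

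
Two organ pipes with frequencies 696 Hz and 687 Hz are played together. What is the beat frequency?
9 Hz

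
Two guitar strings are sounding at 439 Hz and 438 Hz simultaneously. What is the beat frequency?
1 Hz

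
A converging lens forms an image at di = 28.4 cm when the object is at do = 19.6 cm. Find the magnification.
M = −di/do = -1.449 (inverted image)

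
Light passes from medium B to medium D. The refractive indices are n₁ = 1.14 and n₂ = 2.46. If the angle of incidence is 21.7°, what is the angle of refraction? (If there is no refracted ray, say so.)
sin θ₂ = (n₁/n₂)·sin θ₁ = 0.1713 → θ₂ = 9.866°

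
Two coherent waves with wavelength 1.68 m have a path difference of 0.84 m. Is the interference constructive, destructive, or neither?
destructive — path difference = 0.5λ, an odd multiple of λ/2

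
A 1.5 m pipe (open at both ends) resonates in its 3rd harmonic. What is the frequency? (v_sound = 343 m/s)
fₙ = nv/(2L) = 343 Hz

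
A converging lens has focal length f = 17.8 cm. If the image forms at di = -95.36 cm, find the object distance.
1/do = 1/f − 1/di → do = 15 cm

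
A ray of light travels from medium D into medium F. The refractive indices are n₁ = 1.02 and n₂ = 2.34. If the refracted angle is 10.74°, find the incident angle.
sin θ₁ = (n₂/n₁)·sin θ₂ → θ₁ = 25.31°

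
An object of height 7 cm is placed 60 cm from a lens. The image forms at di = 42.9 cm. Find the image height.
hi = (-di/do) × ho = -5.005 cm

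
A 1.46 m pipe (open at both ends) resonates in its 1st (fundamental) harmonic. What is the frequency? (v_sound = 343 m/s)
fₙ = nv/(2L) = 117.5 Hz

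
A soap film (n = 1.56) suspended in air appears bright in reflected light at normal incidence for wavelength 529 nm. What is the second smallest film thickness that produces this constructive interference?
2nt = (m − ½)λ with m = 2 → t = (m − ½)λ/(2n) = 254.3 nm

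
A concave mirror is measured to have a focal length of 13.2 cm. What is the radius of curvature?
R = 2|f| = 26.4 cm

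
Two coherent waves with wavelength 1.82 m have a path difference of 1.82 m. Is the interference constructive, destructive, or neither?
constructive — path difference = 1λ, a whole number of wavelengths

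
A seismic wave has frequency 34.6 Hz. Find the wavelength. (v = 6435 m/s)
λ = v/f = 186 m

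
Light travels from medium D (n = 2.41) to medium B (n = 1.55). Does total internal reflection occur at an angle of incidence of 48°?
θc = arcsin(n₂/n₁) = 40.03°; 48° > θc, so yes — total internal reflection.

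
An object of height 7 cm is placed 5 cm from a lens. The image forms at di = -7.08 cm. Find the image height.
hi = (-di/do) × ho = 9.912 cm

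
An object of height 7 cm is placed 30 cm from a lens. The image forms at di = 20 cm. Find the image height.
hi = (-di/do) × ho = -4.667 cm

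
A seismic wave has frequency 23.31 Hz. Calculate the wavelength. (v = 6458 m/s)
λ = v/f = 277 m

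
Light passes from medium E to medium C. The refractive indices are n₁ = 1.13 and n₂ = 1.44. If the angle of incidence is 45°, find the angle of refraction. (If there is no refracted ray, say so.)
sin θ₂ = (n₁/n₂)·sin θ₁ = 0.5549 → θ₂ = 33.7°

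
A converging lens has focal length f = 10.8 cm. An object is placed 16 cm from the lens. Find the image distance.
1/di = 1/f − 1/do → di = 33.23 cm (real image)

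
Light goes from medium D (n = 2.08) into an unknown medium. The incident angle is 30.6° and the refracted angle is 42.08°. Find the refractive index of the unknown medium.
n₂ = n₁·sin θ₁ / sin θ₂ = 1.58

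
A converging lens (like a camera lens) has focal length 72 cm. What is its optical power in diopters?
P = 1/f = 1.389 D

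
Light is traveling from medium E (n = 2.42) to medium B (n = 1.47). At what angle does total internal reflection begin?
θc = arcsin(n₂/n₁) = 37.4°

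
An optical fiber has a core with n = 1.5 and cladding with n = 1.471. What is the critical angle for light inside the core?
θc = arcsin(n_cladding/n_core) = 78.72°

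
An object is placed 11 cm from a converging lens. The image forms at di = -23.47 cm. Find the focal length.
1/f = 1/do + 1/di → f = 20.7 cm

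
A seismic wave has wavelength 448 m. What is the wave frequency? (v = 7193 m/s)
f = v/λ = 16.06 Hz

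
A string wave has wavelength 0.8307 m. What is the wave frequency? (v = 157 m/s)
f = v/λ = 189 Hz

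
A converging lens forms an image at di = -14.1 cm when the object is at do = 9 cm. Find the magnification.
M = −di/do = 1.567 (upright image)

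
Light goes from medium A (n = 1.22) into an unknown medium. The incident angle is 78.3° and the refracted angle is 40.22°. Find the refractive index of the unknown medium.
n₂ = n₁·sin θ₁ / sin θ₂ = 1.85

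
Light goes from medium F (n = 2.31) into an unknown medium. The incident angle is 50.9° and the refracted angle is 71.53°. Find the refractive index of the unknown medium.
n₂ = n₁·sin θ₁ / sin θ₂ = 1.89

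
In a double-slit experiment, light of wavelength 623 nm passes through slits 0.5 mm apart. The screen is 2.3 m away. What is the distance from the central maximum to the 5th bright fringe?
y = mλL/d = 14.33 mm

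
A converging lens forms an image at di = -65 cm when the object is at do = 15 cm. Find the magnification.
M = −di/do = 4.333 (upright image)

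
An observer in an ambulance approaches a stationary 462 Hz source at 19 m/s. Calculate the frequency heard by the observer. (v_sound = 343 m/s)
f_obs = f·(v + v_o)/v = 487.6 Hz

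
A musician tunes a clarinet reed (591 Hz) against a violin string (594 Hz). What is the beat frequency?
3 Hz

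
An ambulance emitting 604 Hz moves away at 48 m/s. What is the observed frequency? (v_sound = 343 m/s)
f_obs = f·v/(v + v_s) = 529.9 Hz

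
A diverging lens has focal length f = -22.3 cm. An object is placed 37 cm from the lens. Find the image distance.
1/di = 1/f − 1/do → di = -13.91 cm (virtual image)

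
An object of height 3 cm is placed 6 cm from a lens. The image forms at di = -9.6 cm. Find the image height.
hi = (-di/do) × ho = 4.8 cm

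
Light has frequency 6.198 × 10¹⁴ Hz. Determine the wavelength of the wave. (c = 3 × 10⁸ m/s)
λ = c/f = 484 nm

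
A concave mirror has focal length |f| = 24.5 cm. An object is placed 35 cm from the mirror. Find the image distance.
f = +24.5 cm (concave); 1/di = 1/f − 1/do → di = 81.67 cm (real image, in front of mirror)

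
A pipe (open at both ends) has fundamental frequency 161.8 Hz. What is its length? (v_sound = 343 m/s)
L = v/(2f₁) = 1.06 m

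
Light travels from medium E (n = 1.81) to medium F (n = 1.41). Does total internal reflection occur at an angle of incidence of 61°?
θc = arcsin(n₂/n₁) = 51.17°; 61° > θc, so yes — total internal reflection.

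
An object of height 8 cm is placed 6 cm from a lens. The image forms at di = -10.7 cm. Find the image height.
hi = (-di/do) × ho = 14.27 cm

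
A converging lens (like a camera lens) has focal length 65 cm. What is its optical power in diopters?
P = 1/f = 1.538 D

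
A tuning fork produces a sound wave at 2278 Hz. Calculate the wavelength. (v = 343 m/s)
λ = v/f = 0.1506 m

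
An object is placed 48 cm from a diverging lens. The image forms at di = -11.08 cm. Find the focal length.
1/f = 1/do + 1/di → f = -14.41 cm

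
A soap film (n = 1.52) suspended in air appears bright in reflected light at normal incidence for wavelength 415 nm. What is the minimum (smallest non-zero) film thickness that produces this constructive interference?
2nt = (m − ½)λ with m = 1 → t = (m − ½)λ/(2n) = 68.26 nm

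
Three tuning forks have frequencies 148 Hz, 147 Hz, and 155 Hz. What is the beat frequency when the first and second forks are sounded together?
1 Hz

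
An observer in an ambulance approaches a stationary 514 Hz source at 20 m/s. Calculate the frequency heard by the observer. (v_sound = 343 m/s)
f_obs = f·(v + v_o)/v = 544 Hz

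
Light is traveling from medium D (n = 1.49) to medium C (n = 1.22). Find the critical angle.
θc = arcsin(n₂/n₁) = 54.96°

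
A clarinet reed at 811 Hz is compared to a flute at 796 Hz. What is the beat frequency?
15 Hz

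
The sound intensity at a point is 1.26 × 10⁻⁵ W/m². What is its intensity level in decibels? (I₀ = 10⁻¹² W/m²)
β = 10·log₁₀(I/I₀) = 71 dB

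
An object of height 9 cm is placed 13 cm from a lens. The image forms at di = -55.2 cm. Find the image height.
hi = (-di/do) × ho = 38.22 cm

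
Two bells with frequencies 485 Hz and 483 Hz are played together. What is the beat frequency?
2 Hz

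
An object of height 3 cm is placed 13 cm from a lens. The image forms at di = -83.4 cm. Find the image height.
hi = (-di/do) × ho = 19.25 cm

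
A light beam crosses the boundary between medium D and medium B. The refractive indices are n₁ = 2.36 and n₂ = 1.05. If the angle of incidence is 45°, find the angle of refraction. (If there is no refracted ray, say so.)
sin θ₂ = (n₁/n₂)·sin θ₁ = 1.589 > 1, so there is no refracted ray — the light undergoes total internal reflection.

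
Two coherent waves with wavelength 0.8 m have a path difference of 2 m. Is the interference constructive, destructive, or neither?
destructive — path difference = 2.5λ, an odd multiple of λ/2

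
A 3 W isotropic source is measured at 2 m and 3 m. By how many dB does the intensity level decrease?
Δβ = 20·log₁₀(r₂/r₁) = 3.522 dB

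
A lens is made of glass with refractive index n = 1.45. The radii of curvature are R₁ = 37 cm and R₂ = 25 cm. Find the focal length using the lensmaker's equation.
1/f = (n − 1)(1/R₁ − 1/R₂) → f = -171.3 cm (diverging lens)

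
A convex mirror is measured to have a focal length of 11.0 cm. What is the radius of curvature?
R = 2|f| = 22 cm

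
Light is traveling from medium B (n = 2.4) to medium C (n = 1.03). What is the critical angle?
θc = arcsin(n₂/n₁) = 25.41°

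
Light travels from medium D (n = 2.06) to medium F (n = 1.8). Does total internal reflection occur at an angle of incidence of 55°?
θc = arcsin(n₂/n₁) = 60.9°; 55° < θc, so no — the ray refracts.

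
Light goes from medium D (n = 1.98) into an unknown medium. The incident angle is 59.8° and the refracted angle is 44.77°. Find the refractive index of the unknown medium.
n₂ = n₁·sin θ₁ / sin θ₂ = 2.43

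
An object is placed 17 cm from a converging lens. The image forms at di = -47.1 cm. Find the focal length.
1/f = 1/do + 1/di → f = 26.6 cm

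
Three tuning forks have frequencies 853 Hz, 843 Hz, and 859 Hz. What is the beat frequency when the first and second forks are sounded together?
10 Hz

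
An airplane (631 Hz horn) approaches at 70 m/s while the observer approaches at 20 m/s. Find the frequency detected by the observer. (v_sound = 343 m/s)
f_obs = f·(v + v_o)/(v − v_s) = 839 Hz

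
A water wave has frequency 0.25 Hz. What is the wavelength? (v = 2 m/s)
λ = v/f = 8 m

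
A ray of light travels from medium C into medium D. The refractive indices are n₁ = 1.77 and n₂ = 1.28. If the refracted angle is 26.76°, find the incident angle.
sin θ₁ = (n₂/n₁)·sin θ₂ → θ₁ = 19°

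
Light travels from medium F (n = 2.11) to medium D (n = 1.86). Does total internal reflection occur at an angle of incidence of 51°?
θc = arcsin(n₂/n₁) = 61.83°; 51° < θc, so no — the ray refracts.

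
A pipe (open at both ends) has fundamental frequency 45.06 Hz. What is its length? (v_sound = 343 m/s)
L = v/(2f₁) = 3.806 m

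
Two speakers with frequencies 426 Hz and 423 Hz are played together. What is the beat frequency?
3 Hz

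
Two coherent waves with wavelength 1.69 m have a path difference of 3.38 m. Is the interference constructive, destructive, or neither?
constructive — path difference = 2λ, a whole number of wavelengths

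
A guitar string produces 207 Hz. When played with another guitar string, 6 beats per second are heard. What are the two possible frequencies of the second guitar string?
f₂ = 207 ± 6 Hz → 213 Hz or 201 Hz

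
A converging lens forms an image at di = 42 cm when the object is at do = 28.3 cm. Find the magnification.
M = −di/do = -1.484 (inverted image)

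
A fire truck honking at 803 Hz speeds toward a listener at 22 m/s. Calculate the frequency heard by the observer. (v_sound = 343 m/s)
f_obs = f·v/(v − v_s) = 858 Hz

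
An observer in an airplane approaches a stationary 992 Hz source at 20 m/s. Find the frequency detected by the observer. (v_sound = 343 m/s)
f_obs = f·(v + v_o)/v = 1050 Hz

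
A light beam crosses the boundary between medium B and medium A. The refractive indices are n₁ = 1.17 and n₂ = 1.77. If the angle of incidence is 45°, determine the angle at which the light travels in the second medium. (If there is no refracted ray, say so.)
sin θ₂ = (n₁/n₂)·sin θ₁ = 0.4674 → θ₂ = 27.87°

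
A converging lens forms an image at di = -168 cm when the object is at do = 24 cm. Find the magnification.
M = −di/do = 7 (upright image)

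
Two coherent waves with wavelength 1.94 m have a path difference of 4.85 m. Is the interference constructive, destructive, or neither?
destructive — path difference = 2.5λ, an odd multiple of λ/2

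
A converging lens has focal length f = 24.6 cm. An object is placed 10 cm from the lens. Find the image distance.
1/di = 1/f − 1/do → di = -16.85 cm (virtual image)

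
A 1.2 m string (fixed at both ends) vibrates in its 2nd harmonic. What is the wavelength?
λₙ = 2L/n = 1.2 m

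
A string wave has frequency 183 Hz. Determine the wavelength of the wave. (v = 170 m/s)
λ = v/f = 0.929 m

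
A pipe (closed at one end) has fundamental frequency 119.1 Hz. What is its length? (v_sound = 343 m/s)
L = v/(4f₁) = 0.72 m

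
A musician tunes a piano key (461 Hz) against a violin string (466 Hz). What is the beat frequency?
5 Hz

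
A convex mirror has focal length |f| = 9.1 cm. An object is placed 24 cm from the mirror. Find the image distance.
f = −9.1 cm (convex); 1/di = 1/f − 1/do → di = -6.598 cm (virtual image, behind mirror)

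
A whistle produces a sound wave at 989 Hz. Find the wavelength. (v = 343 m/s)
λ = v/f = 0.3468 m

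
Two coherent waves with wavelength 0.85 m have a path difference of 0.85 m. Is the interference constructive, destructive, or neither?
constructive — path difference = 1λ, a whole number of wavelengths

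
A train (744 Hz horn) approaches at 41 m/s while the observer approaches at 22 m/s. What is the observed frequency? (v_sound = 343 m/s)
f_obs = f·(v + v_o)/(v − v_s) = 899.2 Hz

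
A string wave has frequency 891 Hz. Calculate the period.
T = 1/f = 0.001122 s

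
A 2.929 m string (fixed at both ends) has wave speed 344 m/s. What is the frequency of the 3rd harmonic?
fₙ = nv/(2L) = 176.2 Hz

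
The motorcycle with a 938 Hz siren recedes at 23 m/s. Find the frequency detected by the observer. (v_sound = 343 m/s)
f_obs = f·v/(v + v_s) = 879.1 Hz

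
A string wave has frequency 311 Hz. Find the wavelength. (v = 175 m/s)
λ = v/f = 0.5627 m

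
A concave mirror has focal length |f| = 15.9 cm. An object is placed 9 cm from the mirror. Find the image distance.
f = +15.9 cm (concave); 1/di = 1/f − 1/do → di = -20.74 cm (virtual image, behind mirror)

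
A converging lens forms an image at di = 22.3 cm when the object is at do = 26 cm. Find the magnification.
M = −di/do = -0.8577 (inverted image)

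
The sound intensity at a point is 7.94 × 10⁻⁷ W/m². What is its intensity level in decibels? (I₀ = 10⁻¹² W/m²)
β = 10·log₁₀(I/I₀) = 59 dB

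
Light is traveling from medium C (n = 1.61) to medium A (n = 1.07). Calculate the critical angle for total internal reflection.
θc = arcsin(n₂/n₁) = 41.65°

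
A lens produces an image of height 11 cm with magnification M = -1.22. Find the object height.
ho = |hi|/|M| = 9.016 cm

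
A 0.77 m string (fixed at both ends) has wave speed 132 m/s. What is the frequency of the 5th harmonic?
fₙ = nv/(2L) = 428.6 Hz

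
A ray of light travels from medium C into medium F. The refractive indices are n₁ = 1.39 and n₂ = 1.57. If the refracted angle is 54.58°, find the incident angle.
sin θ₁ = (n₂/n₁)·sin θ₂ → θ₁ = 66.99°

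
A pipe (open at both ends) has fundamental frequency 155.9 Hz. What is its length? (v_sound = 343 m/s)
L = v/(2f₁) = 1.1 m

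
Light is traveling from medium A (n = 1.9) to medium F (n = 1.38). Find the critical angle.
θc = arcsin(n₂/n₁) = 46.58°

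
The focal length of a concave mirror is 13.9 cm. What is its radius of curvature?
R = 2|f| = 27.8 cm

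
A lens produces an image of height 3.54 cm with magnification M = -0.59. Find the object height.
ho = |hi|/|M| = 6 cm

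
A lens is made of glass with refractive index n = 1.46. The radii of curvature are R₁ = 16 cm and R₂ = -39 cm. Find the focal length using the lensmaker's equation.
1/f = (n − 1)(1/R₁ − 1/R₂) → f = 24.66 cm (converging lens)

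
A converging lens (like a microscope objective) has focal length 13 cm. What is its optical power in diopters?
P = 1/f = 7.692 D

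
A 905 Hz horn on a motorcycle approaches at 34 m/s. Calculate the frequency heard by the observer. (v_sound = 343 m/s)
f_obs = f·v/(v − v_s) = 1005 Hz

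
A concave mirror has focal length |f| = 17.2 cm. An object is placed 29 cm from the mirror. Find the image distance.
f = +17.2 cm (concave); 1/di = 1/f − 1/do → di = 42.27 cm (real image, in front of mirror)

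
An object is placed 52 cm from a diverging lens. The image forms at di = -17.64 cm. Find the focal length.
1/f = 1/do + 1/di → f = -26.7 cm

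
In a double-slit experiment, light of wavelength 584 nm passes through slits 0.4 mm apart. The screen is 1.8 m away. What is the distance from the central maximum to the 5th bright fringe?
y = mλL/d = 13.14 mm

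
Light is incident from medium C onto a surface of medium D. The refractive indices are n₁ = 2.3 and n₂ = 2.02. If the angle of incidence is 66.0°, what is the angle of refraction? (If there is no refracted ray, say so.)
sin θ₂ = (n₁/n₂)·sin θ₁ = 1.04 > 1, so there is no refracted ray — the light undergoes total internal reflection.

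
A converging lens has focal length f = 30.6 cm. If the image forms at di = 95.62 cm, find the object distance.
1/do = 1/f − 1/di → do = 45 cm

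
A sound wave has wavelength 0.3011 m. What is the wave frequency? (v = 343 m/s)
f = v/λ = 1139 Hz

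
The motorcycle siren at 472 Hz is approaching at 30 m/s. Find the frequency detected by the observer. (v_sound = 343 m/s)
f_obs = f·v/(v − v_s) = 517.2 Hz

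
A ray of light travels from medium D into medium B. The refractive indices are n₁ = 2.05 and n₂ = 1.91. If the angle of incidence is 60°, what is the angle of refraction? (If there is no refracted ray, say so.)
sin θ₂ = (n₁/n₂)·sin θ₁ = 0.9295 → θ₂ = 68.36°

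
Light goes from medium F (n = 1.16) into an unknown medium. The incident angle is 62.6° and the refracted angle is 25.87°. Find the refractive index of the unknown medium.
n₂ = n₁·sin θ₁ / sin θ₂ = 2.36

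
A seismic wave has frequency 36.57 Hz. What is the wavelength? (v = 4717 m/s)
λ = v/f = 129 m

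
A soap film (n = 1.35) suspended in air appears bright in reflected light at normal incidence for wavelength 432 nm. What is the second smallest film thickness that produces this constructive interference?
2nt = (m − ½)λ with m = 2 → t = (m − ½)λ/(2n) = 240 nm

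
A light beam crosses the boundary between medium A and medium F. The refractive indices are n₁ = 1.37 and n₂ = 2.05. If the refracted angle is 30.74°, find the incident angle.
sin θ₁ = (n₂/n₁)·sin θ₂ → θ₁ = 49.89°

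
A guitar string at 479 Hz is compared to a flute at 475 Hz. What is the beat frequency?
4 Hz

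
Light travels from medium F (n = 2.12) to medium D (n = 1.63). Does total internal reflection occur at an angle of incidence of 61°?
θc = arcsin(n₂/n₁) = 50.25°; 61° > θc, so yes — total internal reflection.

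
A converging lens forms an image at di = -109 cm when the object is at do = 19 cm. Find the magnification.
M = −di/do = 5.737 (upright image)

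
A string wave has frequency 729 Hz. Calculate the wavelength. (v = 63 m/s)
λ = v/f = 0.08642 m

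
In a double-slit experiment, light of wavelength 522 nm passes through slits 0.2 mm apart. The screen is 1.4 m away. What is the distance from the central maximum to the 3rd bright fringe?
y = mλL/d = 10.96 mm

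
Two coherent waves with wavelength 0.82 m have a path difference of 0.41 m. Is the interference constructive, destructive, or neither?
destructive — path difference = 0.5λ, an odd multiple of λ/2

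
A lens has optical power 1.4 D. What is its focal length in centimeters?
f = 1/P = 71.43 cm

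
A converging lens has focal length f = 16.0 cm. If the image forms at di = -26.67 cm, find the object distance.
1/do = 1/f − 1/di → do = 10 cm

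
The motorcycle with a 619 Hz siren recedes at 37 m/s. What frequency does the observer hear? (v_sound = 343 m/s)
f_obs = f·v/(v + v_s) = 558.7 Hz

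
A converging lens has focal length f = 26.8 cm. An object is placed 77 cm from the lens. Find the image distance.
1/di = 1/f − 1/do → di = 41.11 cm (real image)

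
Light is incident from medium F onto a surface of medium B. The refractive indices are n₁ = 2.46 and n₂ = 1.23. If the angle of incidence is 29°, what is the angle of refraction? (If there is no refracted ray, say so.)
sin θ₂ = (n₁/n₂)·sin θ₁ = 0.9696 → θ₂ = 75.84°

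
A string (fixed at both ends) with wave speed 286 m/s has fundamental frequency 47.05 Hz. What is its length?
L = v/(2f₁) = 3.039 m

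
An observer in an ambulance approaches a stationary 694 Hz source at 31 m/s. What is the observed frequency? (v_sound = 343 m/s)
f_obs = f·(v + v_o)/v = 756.7 Hz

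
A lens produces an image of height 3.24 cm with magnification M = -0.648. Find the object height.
ho = |hi|/|M| = 5 cm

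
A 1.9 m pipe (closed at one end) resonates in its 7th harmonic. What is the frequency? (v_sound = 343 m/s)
fₙ = nv/(4L) = 315.9 Hz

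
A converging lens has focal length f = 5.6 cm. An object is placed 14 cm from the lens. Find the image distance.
1/di = 1/f − 1/do → di = 9.333 cm (real image)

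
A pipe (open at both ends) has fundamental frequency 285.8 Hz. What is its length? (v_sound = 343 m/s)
L = v/(2f₁) = 0.6001 m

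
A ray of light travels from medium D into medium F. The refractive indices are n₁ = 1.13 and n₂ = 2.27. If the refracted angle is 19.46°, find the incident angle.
sin θ₁ = (n₂/n₁)·sin θ₂ → θ₁ = 42.01°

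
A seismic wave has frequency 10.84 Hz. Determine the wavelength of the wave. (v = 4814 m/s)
λ = v/f = 444.1 m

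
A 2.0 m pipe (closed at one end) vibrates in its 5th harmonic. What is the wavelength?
λₙ = 4L/n = 1.6 m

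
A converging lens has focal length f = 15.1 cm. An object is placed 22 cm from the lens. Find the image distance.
1/di = 1/f − 1/do → di = 48.14 cm (real image)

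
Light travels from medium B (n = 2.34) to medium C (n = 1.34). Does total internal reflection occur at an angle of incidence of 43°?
θc = arcsin(n₂/n₁) = 34.94°; 43° > θc, so yes — total internal reflection.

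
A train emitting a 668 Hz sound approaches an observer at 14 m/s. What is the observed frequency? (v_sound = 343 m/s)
f_obs = f·v/(v − v_s) = 696.4 Hz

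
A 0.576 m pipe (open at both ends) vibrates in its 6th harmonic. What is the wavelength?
λₙ = 2L/n = 0.192 m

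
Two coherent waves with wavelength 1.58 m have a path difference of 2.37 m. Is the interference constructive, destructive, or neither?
destructive — path difference = 1.5λ, an odd multiple of λ/2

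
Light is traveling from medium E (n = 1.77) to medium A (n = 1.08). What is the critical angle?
θc = arcsin(n₂/n₁) = 37.6°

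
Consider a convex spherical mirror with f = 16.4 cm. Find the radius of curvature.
R = 2|f| = 32.8 cm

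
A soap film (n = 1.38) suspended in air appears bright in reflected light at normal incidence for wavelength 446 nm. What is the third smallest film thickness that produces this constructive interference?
2nt = (m − ½)λ with m = 3 → t = (m − ½)λ/(2n) = 404 nm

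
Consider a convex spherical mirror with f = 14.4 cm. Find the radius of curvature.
R = 2|f| = 28.8 cm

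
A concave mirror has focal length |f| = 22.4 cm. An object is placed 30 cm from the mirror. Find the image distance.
f = +22.4 cm (concave); 1/di = 1/f − 1/do → di = 88.42 cm (real image, in front of mirror)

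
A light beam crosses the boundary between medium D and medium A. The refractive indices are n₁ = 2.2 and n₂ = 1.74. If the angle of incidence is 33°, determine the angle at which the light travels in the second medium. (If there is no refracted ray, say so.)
sin θ₂ = (n₁/n₂)·sin θ₁ = 0.6886 → θ₂ = 43.52°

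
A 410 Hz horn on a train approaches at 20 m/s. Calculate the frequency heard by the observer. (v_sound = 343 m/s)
f_obs = f·v/(v − v_s) = 435.4 Hz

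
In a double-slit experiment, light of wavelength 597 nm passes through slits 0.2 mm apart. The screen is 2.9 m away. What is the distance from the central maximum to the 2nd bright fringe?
y = mλL/d = 17.31 mm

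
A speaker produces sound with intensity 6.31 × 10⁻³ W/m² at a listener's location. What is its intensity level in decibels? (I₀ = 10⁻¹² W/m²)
β = 10·log₁₀(I/I₀) = 98 dB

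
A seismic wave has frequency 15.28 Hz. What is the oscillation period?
T = 1/f = 0.06545 s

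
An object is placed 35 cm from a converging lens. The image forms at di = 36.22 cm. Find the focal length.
1/f = 1/do + 1/di → f = 17.8 cm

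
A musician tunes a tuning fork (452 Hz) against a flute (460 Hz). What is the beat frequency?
8 Hz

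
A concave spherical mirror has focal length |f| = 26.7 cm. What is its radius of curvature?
R = 2|f| = 53.4 cm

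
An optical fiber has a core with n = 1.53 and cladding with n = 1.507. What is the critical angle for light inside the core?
θc = arcsin(n_cladding/n_core) = 80.05°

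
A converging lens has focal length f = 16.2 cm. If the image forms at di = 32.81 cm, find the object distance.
1/do = 1/f − 1/di → do = 32 cm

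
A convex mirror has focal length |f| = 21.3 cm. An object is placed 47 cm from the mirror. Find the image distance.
f = −21.3 cm (convex); 1/di = 1/f − 1/do → di = -14.66 cm (virtual image, behind mirror)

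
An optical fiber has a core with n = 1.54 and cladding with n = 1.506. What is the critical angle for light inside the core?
θc = arcsin(n_cladding/n_core) = 77.94°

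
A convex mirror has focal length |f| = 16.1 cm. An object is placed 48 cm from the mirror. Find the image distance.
f = −16.1 cm (convex); 1/di = 1/f − 1/do → di = -12.06 cm (virtual image, behind mirror)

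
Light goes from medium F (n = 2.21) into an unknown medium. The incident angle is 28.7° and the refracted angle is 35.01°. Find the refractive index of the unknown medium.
n₂ = n₁·sin θ₁ / sin θ₂ = 1.85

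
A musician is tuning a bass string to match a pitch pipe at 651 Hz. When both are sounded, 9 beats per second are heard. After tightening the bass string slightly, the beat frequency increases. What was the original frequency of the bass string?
660 Hz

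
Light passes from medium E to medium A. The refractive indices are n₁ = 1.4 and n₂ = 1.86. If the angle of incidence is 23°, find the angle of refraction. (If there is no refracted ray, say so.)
sin θ₂ = (n₁/n₂)·sin θ₁ = 0.2941 → θ₂ = 17.1°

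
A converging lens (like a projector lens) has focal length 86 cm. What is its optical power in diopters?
P = 1/f = 1.163 D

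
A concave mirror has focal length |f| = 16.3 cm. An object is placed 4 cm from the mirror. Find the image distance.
f = +16.3 cm (concave); 1/di = 1/f − 1/do → di = -5.301 cm (virtual image, behind mirror)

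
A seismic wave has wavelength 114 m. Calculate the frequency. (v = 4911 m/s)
f = v/λ = 43.08 Hz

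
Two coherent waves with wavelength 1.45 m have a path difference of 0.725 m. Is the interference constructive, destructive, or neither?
destructive — path difference = 0.5λ, an odd multiple of λ/2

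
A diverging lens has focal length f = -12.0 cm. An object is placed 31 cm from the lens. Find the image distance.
1/di = 1/f − 1/do → di = -8.651 cm (virtual image)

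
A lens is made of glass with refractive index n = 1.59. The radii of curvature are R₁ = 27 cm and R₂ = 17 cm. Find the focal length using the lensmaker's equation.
1/f = (n − 1)(1/R₁ − 1/R₂) → f = -77.8 cm (diverging lens)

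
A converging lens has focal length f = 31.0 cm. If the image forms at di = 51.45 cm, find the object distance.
1/do = 1/f − 1/di → do = 77.99 cm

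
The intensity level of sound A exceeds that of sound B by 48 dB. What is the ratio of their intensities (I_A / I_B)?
I_A/I_B = 10^(Δβ/10) = 63100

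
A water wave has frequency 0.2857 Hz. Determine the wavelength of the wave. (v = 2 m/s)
λ = v/f = 7 m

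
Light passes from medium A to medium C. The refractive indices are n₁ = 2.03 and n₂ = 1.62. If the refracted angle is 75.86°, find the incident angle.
sin θ₁ = (n₂/n₁)·sin θ₂ → θ₁ = 50.7°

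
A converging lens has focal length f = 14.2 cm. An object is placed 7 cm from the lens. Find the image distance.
1/di = 1/f − 1/do → di = -13.81 cm (virtual image)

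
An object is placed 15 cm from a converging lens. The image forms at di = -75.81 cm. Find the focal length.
1/f = 1/do + 1/di → f = 18.7 cm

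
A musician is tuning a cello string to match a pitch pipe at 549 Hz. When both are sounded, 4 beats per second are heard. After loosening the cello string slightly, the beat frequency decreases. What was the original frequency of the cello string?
553 Hz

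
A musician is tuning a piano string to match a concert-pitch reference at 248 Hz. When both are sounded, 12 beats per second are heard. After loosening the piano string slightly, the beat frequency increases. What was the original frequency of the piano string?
236 Hz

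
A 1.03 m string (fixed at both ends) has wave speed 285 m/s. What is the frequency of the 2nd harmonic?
fₙ = nv/(2L) = 276.7 Hz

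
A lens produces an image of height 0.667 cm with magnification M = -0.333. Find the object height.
ho = |hi|/|M| = 2.003 cm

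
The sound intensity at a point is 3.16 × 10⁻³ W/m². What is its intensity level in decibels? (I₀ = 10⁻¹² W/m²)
β = 10·log₁₀(I/I₀) = 95 dB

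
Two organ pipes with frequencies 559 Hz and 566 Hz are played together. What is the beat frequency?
7 Hz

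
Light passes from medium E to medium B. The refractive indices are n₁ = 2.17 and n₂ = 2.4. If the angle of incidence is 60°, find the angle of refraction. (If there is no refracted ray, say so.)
sin θ₂ = (n₁/n₂)·sin θ₁ = 0.783 → θ₂ = 51.54°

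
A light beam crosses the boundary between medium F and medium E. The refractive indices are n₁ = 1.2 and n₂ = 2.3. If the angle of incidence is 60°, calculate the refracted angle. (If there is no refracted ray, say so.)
sin θ₂ = (n₁/n₂)·sin θ₁ = 0.4518 → θ₂ = 26.86°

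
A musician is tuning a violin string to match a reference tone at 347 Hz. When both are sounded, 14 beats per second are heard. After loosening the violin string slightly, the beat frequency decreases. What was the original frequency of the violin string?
361 Hz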